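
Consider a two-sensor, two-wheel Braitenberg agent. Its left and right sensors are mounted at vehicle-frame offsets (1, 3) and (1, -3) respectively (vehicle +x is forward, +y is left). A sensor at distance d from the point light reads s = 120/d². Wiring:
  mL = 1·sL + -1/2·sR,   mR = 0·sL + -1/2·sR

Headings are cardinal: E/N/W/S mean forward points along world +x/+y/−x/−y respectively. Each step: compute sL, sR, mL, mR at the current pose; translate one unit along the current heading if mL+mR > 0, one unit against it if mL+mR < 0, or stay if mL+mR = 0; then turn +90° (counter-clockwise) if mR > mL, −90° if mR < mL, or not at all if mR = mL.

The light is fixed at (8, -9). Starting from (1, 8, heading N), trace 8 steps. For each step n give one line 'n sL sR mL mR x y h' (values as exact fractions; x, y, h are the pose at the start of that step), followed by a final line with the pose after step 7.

n=0: pose=(1,8,N); sL=15/53, sR=6/17; mL=96/901, mR=-3/17; mL+mR=-63/901 → advance -1; mR−mL=-15/53 → turn -1·90°
n=1: pose=(1,7,E); sL=120/397, sR=24/41; mL=156/16277, mR=-12/41; mL+mR=-4608/16277 → advance -1; mR−mL=-120/397 → turn -1·90°
n=2: pose=(0,7,S); sL=12/25, sR=60/173; mL=1326/4325, mR=-30/173; mL+mR=576/4325 → advance +1; mR−mL=-12/25 → turn -1·90°
n=3: pose=(0,6,W); sL=8/15, sR=8/27; mL=52/135, mR=-4/27; mL+mR=32/135 → advance +1; mR−mL=-8/15 → turn -1·90°
n=4: pose=(-1,6,N); sL=3/10, sR=30/73; mL=69/730, mR=-15/73; mL+mR=-81/730 → advance -1; mR−mL=-3/10 → turn -1·90°
n=5: pose=(-1,5,E); sL=120/353, sR=24/37; mL=204/13061, mR=-12/37; mL+mR=-4032/13061 → advance -1; mR−mL=-120/353 → turn -1·90°
n=6: pose=(-2,5,S); sL=60/109, sR=60/169; mL=6870/18421, mR=-30/169; mL+mR=3600/18421 → advance +1; mR−mL=-60/109 → turn -1·90°
n=7: pose=(-2,4,W); sL=120/221, sR=120/377; mL=2460/6409, mR=-60/377; mL+mR=1440/6409 → advance +1; mR−mL=-120/221 → turn -1·90°

0 15/53 6/17 96/901 -3/17 1 8 N
1 120/397 24/41 156/16277 -12/41 1 7 E
2 12/25 60/173 1326/4325 -30/173 0 7 S
3 8/15 8/27 52/135 -4/27 0 6 W
4 3/10 30/73 69/730 -15/73 -1 6 N
5 120/353 24/37 204/13061 -12/37 -1 5 E
6 60/109 60/169 6870/18421 -30/169 -2 5 S
7 120/221 120/377 2460/6409 -60/377 -2 4 W
final -3 4 N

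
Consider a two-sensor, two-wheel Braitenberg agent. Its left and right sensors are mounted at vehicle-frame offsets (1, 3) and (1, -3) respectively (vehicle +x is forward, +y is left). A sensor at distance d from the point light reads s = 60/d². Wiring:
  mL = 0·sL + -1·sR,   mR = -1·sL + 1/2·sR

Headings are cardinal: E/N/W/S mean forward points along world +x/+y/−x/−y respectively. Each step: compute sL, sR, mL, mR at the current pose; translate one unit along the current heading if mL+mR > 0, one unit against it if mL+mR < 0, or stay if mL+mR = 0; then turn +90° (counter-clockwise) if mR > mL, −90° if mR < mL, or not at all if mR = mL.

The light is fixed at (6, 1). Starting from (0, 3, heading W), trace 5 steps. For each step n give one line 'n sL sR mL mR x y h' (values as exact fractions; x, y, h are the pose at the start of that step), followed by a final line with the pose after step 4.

0 6/5 30/37 -30/37 -147/185 0 3 W
1 12 12/13 -12/13 -150/13 1 3 S
2 5/3 5/6 -5/6 -5/4 1 4 W
3 12/13 60/17 -60/17 186/221 2 4 N
4 30/13 6/5 -6/5 -111/65 2 3 W
final 3 3 N

n=0: pose=(0,3,W); sL=6/5, sR=30/37; mL=-30/37, mR=-147/185; mL+mR=-297/185 → advance -1; mR−mL=3/185 → turn +1·90°
n=1: pose=(1,3,S); sL=12, sR=12/13; mL=-12/13, mR=-150/13; mL+mR=-162/13 → advance -1; mR−mL=-138/13 → turn -1·90°
n=2: pose=(1,4,W); sL=5/3, sR=5/6; mL=-5/6, mR=-5/4; mL+mR=-25/12 → advance -1; mR−mL=-5/12 → turn -1·90°
n=3: pose=(2,4,N); sL=12/13, sR=60/17; mL=-60/17, mR=186/221; mL+mR=-594/221 → advance -1; mR−mL=966/221 → turn +1·90°
n=4: pose=(2,3,W); sL=30/13, sR=6/5; mL=-6/5, mR=-111/65; mL+mR=-189/65 → advance -1; mR−mL=-33/65 → turn -1·90°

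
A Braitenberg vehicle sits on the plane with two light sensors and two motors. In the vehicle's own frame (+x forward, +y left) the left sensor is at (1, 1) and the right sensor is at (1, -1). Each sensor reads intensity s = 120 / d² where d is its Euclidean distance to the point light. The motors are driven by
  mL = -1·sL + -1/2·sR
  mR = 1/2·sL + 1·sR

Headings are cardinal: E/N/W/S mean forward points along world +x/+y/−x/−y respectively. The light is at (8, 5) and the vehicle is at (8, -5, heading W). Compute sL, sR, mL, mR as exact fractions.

left sensor world pos  = (7, -6); dL² = 122
right sensor world pos = (7, -4); dR² = 82
sL = 120/122 = 60/61
sR = 120/82 = 60/41
mL = -1·sL + -1/2·sR = -4290/2501
mR = 1/2·sL + 1·sR = 4890/2501

60/61 60/41 -4290/2501 4890/2501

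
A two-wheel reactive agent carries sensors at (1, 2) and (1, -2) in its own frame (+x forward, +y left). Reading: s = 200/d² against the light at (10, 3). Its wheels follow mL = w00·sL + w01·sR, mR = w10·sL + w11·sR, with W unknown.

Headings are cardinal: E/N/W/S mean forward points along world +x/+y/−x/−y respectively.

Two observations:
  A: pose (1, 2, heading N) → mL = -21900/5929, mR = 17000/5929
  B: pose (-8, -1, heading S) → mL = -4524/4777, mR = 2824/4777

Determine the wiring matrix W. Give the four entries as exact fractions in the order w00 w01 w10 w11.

-1 -1/2 1/2 1/2

obs A: pose=(1,2,N) → sL=200/121, sR=200/49, mL=-21900/5929, mR=17000/5929
obs B: pose=(-8,-1,S) → sL=200/281, sR=8/17, mL=-4524/4777, mR=2824/4777
sensor matrix S = [[200/121, 200/49], [200/281, 8/17]]; det S = -60249600/28322833
solve [mL_A; mL_B] = S·[w00; w01] and [mR_A; mR_B] = S·[w10; w11]:
  w00 = -1, w01 = -1/2, w10 = 1/2, w11 = 1/2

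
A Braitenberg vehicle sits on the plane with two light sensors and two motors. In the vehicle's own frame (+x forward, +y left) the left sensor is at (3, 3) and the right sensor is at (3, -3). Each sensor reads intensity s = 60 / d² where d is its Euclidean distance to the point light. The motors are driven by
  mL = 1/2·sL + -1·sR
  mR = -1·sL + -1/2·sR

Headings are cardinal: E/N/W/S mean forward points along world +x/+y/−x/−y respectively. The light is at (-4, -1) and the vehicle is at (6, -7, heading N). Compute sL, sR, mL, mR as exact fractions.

left sensor world pos  = (3, -4); dL² = 58
right sensor world pos = (9, -4); dR² = 178
sL = 60/58 = 30/29
sR = 60/178 = 30/89
mL = 1/2·sL + -1·sR = 465/2581
mR = -1·sL + -1/2·sR = -3105/2581

30/29 30/89 465/2581 -3105/2581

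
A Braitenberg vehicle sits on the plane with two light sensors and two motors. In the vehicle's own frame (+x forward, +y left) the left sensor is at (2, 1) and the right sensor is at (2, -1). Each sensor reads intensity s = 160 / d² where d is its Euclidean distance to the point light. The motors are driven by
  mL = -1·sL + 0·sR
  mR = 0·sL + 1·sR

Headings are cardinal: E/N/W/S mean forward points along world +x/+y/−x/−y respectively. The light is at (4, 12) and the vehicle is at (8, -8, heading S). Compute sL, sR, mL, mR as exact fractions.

left sensor world pos  = (9, -10); dL² = 509
right sensor world pos = (7, -10); dR² = 493
sL = 160/509 = 160/509
sR = 160/493 = 160/493
mL = -1·sL + 0·sR = -160/509
mR = 0·sL + 1·sR = 160/493

160/509 160/493 -160/509 160/493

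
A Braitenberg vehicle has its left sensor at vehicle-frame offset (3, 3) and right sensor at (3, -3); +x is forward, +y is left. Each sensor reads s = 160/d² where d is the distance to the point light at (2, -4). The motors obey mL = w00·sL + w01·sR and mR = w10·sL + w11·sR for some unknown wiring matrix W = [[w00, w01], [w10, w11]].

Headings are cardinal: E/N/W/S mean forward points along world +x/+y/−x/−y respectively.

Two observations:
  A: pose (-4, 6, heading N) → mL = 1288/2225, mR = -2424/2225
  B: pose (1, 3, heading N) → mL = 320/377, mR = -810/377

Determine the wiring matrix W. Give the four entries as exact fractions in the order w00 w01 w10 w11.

-1/2 1 -1 -1/2

obs A: pose=(-4,6,N) → sL=16/25, sR=80/89, mL=1288/2225, mR=-2424/2225
obs B: pose=(1,3,N) → sL=40/29, sR=20/13, mL=320/377, mR=-810/377
sensor matrix S = [[16/25, 80/89], [40/29, 20/13]]; det S = -42816/167765
solve [mL_A; mL_B] = S·[w00; w01] and [mR_A; mR_B] = S·[w10; w11]:
  w00 = -1/2, w01 = 1, w10 = -1, w11 = -1/2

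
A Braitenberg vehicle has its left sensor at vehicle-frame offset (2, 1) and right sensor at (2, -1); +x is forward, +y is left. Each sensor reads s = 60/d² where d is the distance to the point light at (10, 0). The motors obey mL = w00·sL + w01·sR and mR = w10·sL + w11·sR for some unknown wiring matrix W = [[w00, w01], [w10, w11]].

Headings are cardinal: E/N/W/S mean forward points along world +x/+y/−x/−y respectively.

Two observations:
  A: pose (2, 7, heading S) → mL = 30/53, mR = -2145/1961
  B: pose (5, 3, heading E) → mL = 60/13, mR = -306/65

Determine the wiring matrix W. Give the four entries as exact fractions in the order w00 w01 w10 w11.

obs A: pose=(2,7,S) → sL=30/37, sR=30/53, mL=30/53, mR=-2145/1961
obs B: pose=(5,3,E) → sL=12/5, sR=60/13, mL=60/13, mR=-306/65
sensor matrix S = [[30/37, 30/53], [12/5, 60/13]]; det S = 60768/25493
solve [mL_A; mL_B] = S·[w00; w01] and [mR_A; mR_B] = S·[w10; w11]:
  w00 = 0, w01 = 1, w10 = -1, w11 = -1/2

0 1 -1 -1/2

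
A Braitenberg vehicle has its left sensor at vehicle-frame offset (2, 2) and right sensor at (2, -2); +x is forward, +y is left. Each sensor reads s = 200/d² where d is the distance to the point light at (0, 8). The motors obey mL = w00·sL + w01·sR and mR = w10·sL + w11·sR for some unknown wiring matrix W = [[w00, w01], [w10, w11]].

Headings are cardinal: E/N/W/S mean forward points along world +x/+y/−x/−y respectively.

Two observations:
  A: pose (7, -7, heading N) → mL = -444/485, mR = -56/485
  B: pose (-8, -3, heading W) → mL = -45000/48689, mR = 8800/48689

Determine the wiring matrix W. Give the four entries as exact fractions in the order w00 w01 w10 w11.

-1/2 -1/2 -1/2 1/2

obs A: pose=(7,-7,N) → sL=100/97, sR=4/5, mL=-444/485, mR=-56/485
obs B: pose=(-8,-3,W) → sL=200/269, sR=200/181, mL=-45000/48689, mR=8800/48689
sensor matrix S = [[100/97, 4/5], [200/269, 200/181]]; det S = 2570880/4722833
solve [mL_A; mL_B] = S·[w00; w01] and [mR_A; mR_B] = S·[w10; w11]:
  w00 = -1/2, w01 = -1/2, w10 = -1/2, w11 = 1/2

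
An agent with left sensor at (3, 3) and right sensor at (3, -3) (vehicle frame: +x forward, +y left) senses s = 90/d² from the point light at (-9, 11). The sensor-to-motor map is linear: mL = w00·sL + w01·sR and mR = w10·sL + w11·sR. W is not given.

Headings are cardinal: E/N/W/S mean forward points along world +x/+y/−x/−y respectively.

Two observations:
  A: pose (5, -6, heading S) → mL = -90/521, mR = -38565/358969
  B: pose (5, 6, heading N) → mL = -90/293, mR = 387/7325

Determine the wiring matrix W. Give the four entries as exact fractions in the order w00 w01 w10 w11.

obs A: pose=(5,-6,S) → sL=90/689, sR=90/521, mL=-90/521, mR=-38565/358969
obs B: pose=(5,6,N) → sL=18/25, sR=90/293, mL=-90/293, mR=387/7325
sensor matrix S = [[90/689, 90/521], [18/25, 90/293]]; det S = -44307648/525889585
solve [mL_A; mL_B] = S·[w00; w01] and [mR_A; mR_B] = S·[w10; w11]:
  w00 = 0, w01 = -1, w10 = 1/2, w11 = -1

0 -1 1/2 -1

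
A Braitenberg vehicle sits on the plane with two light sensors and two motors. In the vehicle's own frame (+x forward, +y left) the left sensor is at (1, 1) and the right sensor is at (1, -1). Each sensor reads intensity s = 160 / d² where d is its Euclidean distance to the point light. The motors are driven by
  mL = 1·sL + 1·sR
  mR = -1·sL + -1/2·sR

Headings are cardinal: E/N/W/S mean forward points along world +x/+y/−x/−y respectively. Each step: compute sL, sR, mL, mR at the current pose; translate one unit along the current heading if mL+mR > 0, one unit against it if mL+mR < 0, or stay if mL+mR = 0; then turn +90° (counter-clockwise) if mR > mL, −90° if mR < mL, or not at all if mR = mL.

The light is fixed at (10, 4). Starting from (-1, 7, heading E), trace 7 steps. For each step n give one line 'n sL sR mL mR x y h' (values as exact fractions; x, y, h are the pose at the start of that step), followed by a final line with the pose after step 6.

0 40/29 20/13 1100/377 -810/377 -1 7 E
1 32/17 32/25 1344/425 -1072/425 0 7 S
2 80/61 16/13 2016/793 -1528/793 0 6 W
3 160/153 160/109 41920/16677 -29680/16677 -1 6 N
4 40/29 20/13 1100/377 -810/377 -1 7 E
5 32/17 32/25 1344/425 -1072/425 0 7 S
6 80/61 16/13 2016/793 -1528/793 0 6 W
final -1 6 N

n=0: pose=(-1,7,E); sL=40/29, sR=20/13; mL=1100/377, mR=-810/377; mL+mR=10/13 → advance +1; mR−mL=-1910/377 → turn -1·90°
n=1: pose=(0,7,S); sL=32/17, sR=32/25; mL=1344/425, mR=-1072/425; mL+mR=16/25 → advance +1; mR−mL=-2416/425 → turn -1·90°
n=2: pose=(0,6,W); sL=80/61, sR=16/13; mL=2016/793, mR=-1528/793; mL+mR=8/13 → advance +1; mR−mL=-3544/793 → turn -1·90°
n=3: pose=(-1,6,N); sL=160/153, sR=160/109; mL=41920/16677, mR=-29680/16677; mL+mR=80/109 → advance +1; mR−mL=-71600/16677 → turn -1·90°
n=4: pose=(-1,7,E); sL=40/29, sR=20/13; mL=1100/377, mR=-810/377; mL+mR=10/13 → advance +1; mR−mL=-1910/377 → turn -1·90°
n=5: pose=(0,7,S); sL=32/17, sR=32/25; mL=1344/425, mR=-1072/425; mL+mR=16/25 → advance +1; mR−mL=-2416/425 → turn -1·90°
n=6: pose=(0,6,W); sL=80/61, sR=16/13; mL=2016/793, mR=-1528/793; mL+mR=8/13 → advance +1; mR−mL=-3544/793 → turn -1·90°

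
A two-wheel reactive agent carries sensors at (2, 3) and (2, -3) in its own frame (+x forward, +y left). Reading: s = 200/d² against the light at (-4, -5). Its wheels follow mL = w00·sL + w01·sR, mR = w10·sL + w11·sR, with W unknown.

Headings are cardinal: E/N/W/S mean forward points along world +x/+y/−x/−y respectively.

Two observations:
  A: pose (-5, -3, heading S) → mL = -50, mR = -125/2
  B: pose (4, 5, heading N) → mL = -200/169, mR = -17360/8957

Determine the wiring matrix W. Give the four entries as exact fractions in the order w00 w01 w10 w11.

obs A: pose=(-5,-3,S) → sL=50, sR=25/2, mL=-50, mR=-125/2
obs B: pose=(4,5,N) → sL=200/169, sR=40/53, mL=-200/169, mR=-17360/8957
sensor matrix S = [[50, 25/2], [200/169, 40/53]]; det S = 205500/8957
solve [mL_A; mL_B] = S·[w00; w01] and [mR_A; mR_B] = S·[w10; w11]:
  w00 = -1, w01 = 0, w10 = -1, w11 = -1

-1 0 -1 -1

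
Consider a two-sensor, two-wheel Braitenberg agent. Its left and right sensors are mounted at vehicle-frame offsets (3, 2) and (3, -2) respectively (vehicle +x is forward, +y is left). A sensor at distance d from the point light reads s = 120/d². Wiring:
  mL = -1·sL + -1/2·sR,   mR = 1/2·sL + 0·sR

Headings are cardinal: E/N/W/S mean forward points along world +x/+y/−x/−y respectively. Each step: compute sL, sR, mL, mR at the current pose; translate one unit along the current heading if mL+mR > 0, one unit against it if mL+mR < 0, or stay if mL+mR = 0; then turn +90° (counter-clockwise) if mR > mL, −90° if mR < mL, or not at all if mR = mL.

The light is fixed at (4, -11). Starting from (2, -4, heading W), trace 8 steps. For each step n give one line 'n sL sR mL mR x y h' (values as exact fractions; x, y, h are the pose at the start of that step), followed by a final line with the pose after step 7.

0 12/5 60/53 -786/265 6/5 2 -4 W
1 120/17 24/5 -804/85 60/17 3 -4 S
2 15/13 3 -69/26 15/26 3 -3 E
3 120/137 120/121 -22740/16577 60/137 2 -3 N
4 12/5 60/53 -786/265 6/5 2 -4 W
5 120/17 24/5 -804/85 60/17 3 -4 S
6 15/13 3 -69/26 15/26 3 -3 E
7 120/137 120/121 -22740/16577 60/137 2 -3 N
final 2 -4 W

n=0: pose=(2,-4,W); sL=12/5, sR=60/53; mL=-786/265, mR=6/5; mL+mR=-468/265 → advance -1; mR−mL=1104/265 → turn +1·90°
n=1: pose=(3,-4,S); sL=120/17, sR=24/5; mL=-804/85, mR=60/17; mL+mR=-504/85 → advance -1; mR−mL=1104/85 → turn +1·90°
n=2: pose=(3,-3,E); sL=15/13, sR=3; mL=-69/26, mR=15/26; mL+mR=-27/13 → advance -1; mR−mL=42/13 → turn +1·90°
n=3: pose=(2,-3,N); sL=120/137, sR=120/121; mL=-22740/16577, mR=60/137; mL+mR=-15480/16577 → advance -1; mR−mL=30000/16577 → turn +1·90°
n=4: pose=(2,-4,W); sL=12/5, sR=60/53; mL=-786/265, mR=6/5; mL+mR=-468/265 → advance -1; mR−mL=1104/265 → turn +1·90°
n=5: pose=(3,-4,S); sL=120/17, sR=24/5; mL=-804/85, mR=60/17; mL+mR=-504/85 → advance -1; mR−mL=1104/85 → turn +1·90°
n=6: pose=(3,-3,E); sL=15/13, sR=3; mL=-69/26, mR=15/26; mL+mR=-27/13 → advance -1; mR−mL=42/13 → turn +1·90°
n=7: pose=(2,-3,N); sL=120/137, sR=120/121; mL=-22740/16577, mR=60/137; mL+mR=-15480/16577 → advance -1; mR−mL=30000/16577 → turn +1·90°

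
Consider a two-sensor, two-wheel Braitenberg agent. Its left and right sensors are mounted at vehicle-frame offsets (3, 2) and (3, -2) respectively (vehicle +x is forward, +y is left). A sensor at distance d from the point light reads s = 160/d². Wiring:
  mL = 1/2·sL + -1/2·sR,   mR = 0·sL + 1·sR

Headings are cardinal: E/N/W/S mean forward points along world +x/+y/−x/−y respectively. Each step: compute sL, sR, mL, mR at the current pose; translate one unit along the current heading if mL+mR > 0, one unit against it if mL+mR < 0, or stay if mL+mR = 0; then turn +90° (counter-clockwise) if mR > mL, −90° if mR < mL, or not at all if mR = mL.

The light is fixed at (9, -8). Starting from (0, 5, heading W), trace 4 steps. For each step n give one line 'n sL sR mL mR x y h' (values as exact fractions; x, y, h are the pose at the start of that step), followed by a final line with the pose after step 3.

n=0: pose=(0,5,W); sL=32/53, sR=160/369; mL=1664/19557, mR=160/369; mL+mR=10144/19557 → advance +1; mR−mL=2272/6519 → turn +1·90°
n=1: pose=(-1,5,S); sL=40/41, sR=40/61; mL=400/2501, mR=40/61; mL+mR=2040/2501 → advance +1; mR−mL=1240/2501 → turn +1·90°
n=2: pose=(-1,4,E); sL=32/49, sR=160/149; mL=-1536/7301, mR=160/149; mL+mR=6304/7301 → advance +1; mR−mL=9376/7301 → turn +1·90°
n=3: pose=(0,4,N); sL=80/173, sR=80/137; mL=-1440/23701, mR=80/137; mL+mR=12400/23701 → advance +1; mR−mL=15280/23701 → turn +1·90°

0 32/53 160/369 1664/19557 160/369 0 5 W
1 40/41 40/61 400/2501 40/61 -1 5 S
2 32/49 160/149 -1536/7301 160/149 -1 4 E
3 80/173 80/137 -1440/23701 80/137 0 4 N
final 0 5 W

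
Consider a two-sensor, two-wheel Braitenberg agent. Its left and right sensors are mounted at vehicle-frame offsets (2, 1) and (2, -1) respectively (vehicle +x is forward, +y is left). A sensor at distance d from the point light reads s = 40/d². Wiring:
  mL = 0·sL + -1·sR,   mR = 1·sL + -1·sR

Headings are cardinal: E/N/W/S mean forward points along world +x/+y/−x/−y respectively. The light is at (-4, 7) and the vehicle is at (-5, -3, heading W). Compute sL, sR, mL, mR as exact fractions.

left sensor world pos  = (-7, -4); dL² = 130
right sensor world pos = (-7, -2); dR² = 90
sL = 40/130 = 4/13
sR = 40/90 = 4/9
mL = 0·sL + -1·sR = -4/9
mR = 1·sL + -1·sR = -16/117

4/13 4/9 -4/9 -16/117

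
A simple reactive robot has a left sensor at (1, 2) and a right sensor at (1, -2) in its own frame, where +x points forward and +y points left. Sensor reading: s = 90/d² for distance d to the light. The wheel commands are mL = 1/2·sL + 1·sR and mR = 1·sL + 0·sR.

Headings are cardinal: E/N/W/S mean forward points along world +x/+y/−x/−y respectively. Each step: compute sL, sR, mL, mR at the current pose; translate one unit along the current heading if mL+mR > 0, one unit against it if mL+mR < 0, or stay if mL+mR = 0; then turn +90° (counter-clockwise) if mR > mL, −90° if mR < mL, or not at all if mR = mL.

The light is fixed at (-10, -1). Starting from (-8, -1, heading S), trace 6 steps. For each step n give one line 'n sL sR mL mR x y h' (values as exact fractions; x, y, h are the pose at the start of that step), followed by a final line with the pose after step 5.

0 90/17 90 1575/17 90/17 -8 -1 S
1 9 45 99/2 9 -8 -2 W
2 90 10 55 90 -9 -2 N
3 45/2 45/2 135/4 45/2 -9 -1 W
4 18 18 27 18 -10 -1 N
5 9 45 99/2 9 -10 0 E
final -9 0 S

n=0: pose=(-8,-1,S); sL=90/17, sR=90; mL=1575/17, mR=90/17; mL+mR=1665/17 → advance +1; mR−mL=-1485/17 → turn -1·90°
n=1: pose=(-8,-2,W); sL=9, sR=45; mL=99/2, mR=9; mL+mR=117/2 → advance +1; mR−mL=-81/2 → turn -1·90°
n=2: pose=(-9,-2,N); sL=90, sR=10; mL=55, mR=90; mL+mR=145 → advance +1; mR−mL=35 → turn +1·90°
n=3: pose=(-9,-1,W); sL=45/2, sR=45/2; mL=135/4, mR=45/2; mL+mR=225/4 → advance +1; mR−mL=-45/4 → turn -1·90°
n=4: pose=(-10,-1,N); sL=18, sR=18; mL=27, mR=18; mL+mR=45 → advance +1; mR−mL=-9 → turn -1·90°
n=5: pose=(-10,0,E); sL=9, sR=45; mL=99/2, mR=9; mL+mR=117/2 → advance +1; mR−mL=-81/2 → turn -1·90°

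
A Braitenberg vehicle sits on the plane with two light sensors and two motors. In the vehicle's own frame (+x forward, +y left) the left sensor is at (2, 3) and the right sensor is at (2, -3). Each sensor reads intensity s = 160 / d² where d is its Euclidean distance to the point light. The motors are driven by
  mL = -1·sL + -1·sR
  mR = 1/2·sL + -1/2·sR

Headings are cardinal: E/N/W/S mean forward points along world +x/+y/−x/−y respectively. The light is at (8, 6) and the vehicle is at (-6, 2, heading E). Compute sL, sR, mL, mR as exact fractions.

32/29 160/193 -10816/5597 768/5597

left sensor world pos  = (-4, 5); dL² = 145
right sensor world pos = (-4, -1); dR² = 193
sL = 160/145 = 32/29
sR = 160/193 = 160/193
mL = -1·sL + -1·sR = -10816/5597
mR = 1/2·sL + -1/2·sR = 768/5597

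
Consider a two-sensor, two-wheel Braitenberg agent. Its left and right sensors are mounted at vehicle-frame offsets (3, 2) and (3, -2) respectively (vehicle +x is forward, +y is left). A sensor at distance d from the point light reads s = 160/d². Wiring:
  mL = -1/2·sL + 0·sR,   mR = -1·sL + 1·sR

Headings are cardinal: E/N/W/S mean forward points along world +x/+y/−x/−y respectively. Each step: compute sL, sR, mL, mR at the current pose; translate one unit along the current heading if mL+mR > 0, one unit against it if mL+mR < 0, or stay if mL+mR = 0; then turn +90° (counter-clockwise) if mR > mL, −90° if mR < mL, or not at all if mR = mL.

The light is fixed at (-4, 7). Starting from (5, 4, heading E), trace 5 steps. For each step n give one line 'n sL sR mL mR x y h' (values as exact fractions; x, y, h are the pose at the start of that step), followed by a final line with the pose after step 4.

n=0: pose=(5,4,E); sL=32/29, sR=160/169; mL=-16/29, mR=-768/4901; mL+mR=-3472/4901 → advance -1; mR−mL=1936/4901 → turn +1·90°
n=1: pose=(4,4,N); sL=40/9, sR=8/5; mL=-20/9, mR=-128/45; mL+mR=-76/15 → advance -1; mR−mL=-28/45 → turn -1·90°
n=2: pose=(4,3,E); sL=32/25, sR=160/157; mL=-16/25, mR=-1024/3925; mL+mR=-3536/3925 → advance -1; mR−mL=1488/3925 → turn +1·90°
n=3: pose=(3,3,N); sL=80/13, sR=80/41; mL=-40/13, mR=-2240/533; mL+mR=-3880/533 → advance -1; mR−mL=-600/533 → turn -1·90°
n=4: pose=(3,2,E); sL=160/109, sR=160/149; mL=-80/109, mR=-6400/16241; mL+mR=-18320/16241 → advance -1; mR−mL=5520/16241 → turn +1·90°

0 32/29 160/169 -16/29 -768/4901 5 4 E
1 40/9 8/5 -20/9 -128/45 4 4 N
2 32/25 160/157 -16/25 -1024/3925 4 3 E
3 80/13 80/41 -40/13 -2240/533 3 3 N
4 160/109 160/149 -80/109 -6400/16241 3 2 E
final 2 2 N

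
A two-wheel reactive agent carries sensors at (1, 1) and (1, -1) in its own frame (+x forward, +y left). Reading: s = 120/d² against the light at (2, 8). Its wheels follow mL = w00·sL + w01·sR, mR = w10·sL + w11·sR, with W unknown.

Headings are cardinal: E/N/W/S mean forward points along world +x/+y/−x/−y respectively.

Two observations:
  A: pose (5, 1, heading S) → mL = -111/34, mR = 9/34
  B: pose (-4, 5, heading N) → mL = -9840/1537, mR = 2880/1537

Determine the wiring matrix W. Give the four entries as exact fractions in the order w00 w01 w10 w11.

obs A: pose=(5,1,S) → sL=3/2, sR=30/17, mL=-111/34, mR=9/34
obs B: pose=(-4,5,N) → sL=120/53, sR=120/29, mL=-9840/1537, mR=2880/1537
sensor matrix S = [[3/2, 30/17], [120/53, 120/29]]; det S = 57780/26129
solve [mL_A; mL_B] = S·[w00; w01] and [mR_A; mR_B] = S·[w10; w11]:
  w00 = -1, w01 = -1, w10 = -1, w11 = 1

-1 -1 -1 1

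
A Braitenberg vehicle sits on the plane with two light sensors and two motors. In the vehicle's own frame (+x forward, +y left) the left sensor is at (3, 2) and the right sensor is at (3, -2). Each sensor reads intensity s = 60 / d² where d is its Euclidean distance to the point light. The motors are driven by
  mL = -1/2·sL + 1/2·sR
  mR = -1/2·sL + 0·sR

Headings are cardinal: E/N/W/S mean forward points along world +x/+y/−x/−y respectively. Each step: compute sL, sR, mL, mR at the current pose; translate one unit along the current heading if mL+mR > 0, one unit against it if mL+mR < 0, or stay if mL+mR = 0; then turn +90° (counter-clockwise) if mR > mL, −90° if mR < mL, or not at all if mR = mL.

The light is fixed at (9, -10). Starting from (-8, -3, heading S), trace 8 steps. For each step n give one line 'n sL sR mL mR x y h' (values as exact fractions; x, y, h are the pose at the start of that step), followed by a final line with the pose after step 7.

0 60/241 60/377 -4080/90857 -30/241 -8 -3 S
1 15/109 3/25 -24/2725 -15/218 -8 -2 W
2 12/89 60/317 768/28213 -6/89 -7 -2 N
3 6/25 30/97 84/2425 -3/25 -7 -3 E
4 60/241 60/377 -4080/90857 -30/241 -8 -3 S
5 15/109 3/25 -24/2725 -15/218 -8 -2 W
6 12/89 60/317 768/28213 -6/89 -7 -2 N
7 6/25 30/97 84/2425 -3/25 -7 -3 E
final -8 -3 S

n=0: pose=(-8,-3,S); sL=60/241, sR=60/377; mL=-4080/90857, mR=-30/241; mL+mR=-15390/90857 → advance -1; mR−mL=-30/377 → turn -1·90°
n=1: pose=(-8,-2,W); sL=15/109, sR=3/25; mL=-24/2725, mR=-15/218; mL+mR=-423/5450 → advance -1; mR−mL=-3/50 → turn -1·90°
n=2: pose=(-7,-2,N); sL=12/89, sR=60/317; mL=768/28213, mR=-6/89; mL+mR=-1134/28213 → advance -1; mR−mL=-30/317 → turn -1·90°
n=3: pose=(-7,-3,E); sL=6/25, sR=30/97; mL=84/2425, mR=-3/25; mL+mR=-207/2425 → advance -1; mR−mL=-15/97 → turn -1·90°
n=4: pose=(-8,-3,S); sL=60/241, sR=60/377; mL=-4080/90857, mR=-30/241; mL+mR=-15390/90857 → advance -1; mR−mL=-30/377 → turn -1·90°
n=5: pose=(-8,-2,W); sL=15/109, sR=3/25; mL=-24/2725, mR=-15/218; mL+mR=-423/5450 → advance -1; mR−mL=-3/50 → turn -1·90°
n=6: pose=(-7,-2,N); sL=12/89, sR=60/317; mL=768/28213, mR=-6/89; mL+mR=-1134/28213 → advance -1; mR−mL=-30/317 → turn -1·90°
n=7: pose=(-7,-3,E); sL=6/25, sR=30/97; mL=84/2425, mR=-3/25; mL+mR=-207/2425 → advance -1; mR−mL=-15/97 → turn -1·90°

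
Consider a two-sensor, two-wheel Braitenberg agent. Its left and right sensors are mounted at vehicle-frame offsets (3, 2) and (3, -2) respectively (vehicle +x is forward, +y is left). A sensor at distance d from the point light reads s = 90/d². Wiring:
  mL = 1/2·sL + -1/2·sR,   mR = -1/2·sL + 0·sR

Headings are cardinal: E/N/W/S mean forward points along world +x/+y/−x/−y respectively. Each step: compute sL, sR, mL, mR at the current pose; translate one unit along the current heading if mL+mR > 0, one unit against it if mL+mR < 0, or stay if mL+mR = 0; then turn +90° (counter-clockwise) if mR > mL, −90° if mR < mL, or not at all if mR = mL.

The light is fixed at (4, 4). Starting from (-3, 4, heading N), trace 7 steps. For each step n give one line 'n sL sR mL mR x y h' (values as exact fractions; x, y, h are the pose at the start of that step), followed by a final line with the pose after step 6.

n=0: pose=(-3,4,N); sL=1, sR=45/17; mL=-14/17, mR=-1/2; mL+mR=-45/34 → advance -1; mR−mL=11/34 → turn +1·90°
n=1: pose=(-3,3,W); sL=90/109, sR=90/101; mL=-360/11009, mR=-45/109; mL+mR=-45/101 → advance -1; mR−mL=-4185/11009 → turn -1·90°
n=2: pose=(-2,3,N); sL=45/34, sR=9/2; mL=-27/17, mR=-45/68; mL+mR=-9/4 → advance -1; mR−mL=63/68 → turn +1·90°
n=3: pose=(-2,2,W); sL=90/97, sR=10/9; mL=-80/873, mR=-45/97; mL+mR=-5/9 → advance -1; mR−mL=-325/873 → turn -1·90°
n=4: pose=(-1,2,N); sL=9/5, sR=9; mL=-18/5, mR=-9/10; mL+mR=-9/2 → advance -1; mR−mL=27/10 → turn +1·90°
n=5: pose=(-1,1,W); sL=90/89, sR=18/13; mL=-216/1157, mR=-45/89; mL+mR=-9/13 → advance -1; mR−mL=-369/1157 → turn -1·90°
n=6: pose=(0,1,N); sL=5/2, sR=45/2; mL=-10, mR=-5/4; mL+mR=-45/4 → advance -1; mR−mL=35/4 → turn +1·90°

0 1 45/17 -14/17 -1/2 -3 4 N
1 90/109 90/101 -360/11009 -45/109 -3 3 W
2 45/34 9/2 -27/17 -45/68 -2 3 N
3 90/97 10/9 -80/873 -45/97 -2 2 W
4 9/5 9 -18/5 -9/10 -1 2 N
5 90/89 18/13 -216/1157 -45/89 -1 1 W
6 5/2 45/2 -10 -5/4 0 1 N
final 0 0 W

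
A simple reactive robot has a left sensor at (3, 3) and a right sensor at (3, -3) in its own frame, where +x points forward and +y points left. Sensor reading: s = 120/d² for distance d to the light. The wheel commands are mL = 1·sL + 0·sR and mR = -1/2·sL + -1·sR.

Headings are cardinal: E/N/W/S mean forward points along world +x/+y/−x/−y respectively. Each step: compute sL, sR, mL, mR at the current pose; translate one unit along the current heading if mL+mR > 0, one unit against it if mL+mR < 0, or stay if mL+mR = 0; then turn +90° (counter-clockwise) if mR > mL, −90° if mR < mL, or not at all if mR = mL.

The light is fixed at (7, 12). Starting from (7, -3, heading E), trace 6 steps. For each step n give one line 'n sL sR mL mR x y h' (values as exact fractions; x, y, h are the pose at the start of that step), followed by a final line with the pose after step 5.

n=0: pose=(7,-3,E); sL=40/51, sR=40/111; mL=40/51, mR=-1420/1887; mL+mR=20/629 → advance +1; mR−mL=-2900/1887 → turn -1·90°
n=1: pose=(8,-3,S); sL=6/17, sR=15/41; mL=6/17, mR=-378/697; mL+mR=-132/697 → advance -1; mR−mL=-624/697 → turn -1·90°
n=2: pose=(8,-2,W); sL=120/293, sR=24/25; mL=120/293, mR=-8532/7325; mL+mR=-5532/7325 → advance -1; mR−mL=-11532/7325 → turn -1·90°
n=3: pose=(9,-2,N); sL=60/61, sR=60/73; mL=60/61, mR=-5850/4453; mL+mR=-1470/4453 → advance -1; mR−mL=-10230/4453 → turn -1·90°
n=4: pose=(9,-3,E); sL=120/169, sR=120/349; mL=120/169, mR=-41220/58981; mL+mR=660/58981 → advance +1; mR−mL=-83100/58981 → turn -1·90°
n=5: pose=(10,-3,S); sL=1/3, sR=10/27; mL=1/3, mR=-29/54; mL+mR=-11/54 → advance -1; mR−mL=-47/54 → turn -1·90°

0 40/51 40/111 40/51 -1420/1887 7 -3 E
1 6/17 15/41 6/17 -378/697 8 -3 S
2 120/293 24/25 120/293 -8532/7325 8 -2 W
3 60/61 60/73 60/61 -5850/4453 9 -2 N
4 120/169 120/349 120/169 -41220/58981 9 -3 E
5 1/3 10/27 1/3 -29/54 10 -3 S
final 10 -2 W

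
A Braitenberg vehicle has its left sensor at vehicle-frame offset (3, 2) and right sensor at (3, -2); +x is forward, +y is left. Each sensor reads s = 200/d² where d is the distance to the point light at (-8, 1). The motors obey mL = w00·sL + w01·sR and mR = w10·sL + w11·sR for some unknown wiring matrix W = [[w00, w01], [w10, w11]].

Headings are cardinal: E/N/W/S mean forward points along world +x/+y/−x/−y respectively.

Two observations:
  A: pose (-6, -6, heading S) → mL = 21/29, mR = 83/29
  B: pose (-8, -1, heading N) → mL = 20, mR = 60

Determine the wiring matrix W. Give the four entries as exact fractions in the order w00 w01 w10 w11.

1 -1/2 1/2 1

obs A: pose=(-6,-6,S) → sL=50/29, sR=2, mL=21/29, mR=83/29
obs B: pose=(-8,-1,N) → sL=40, sR=40, mL=20, mR=60
sensor matrix S = [[50/29, 2], [40, 40]]; det S = -320/29
solve [mL_A; mL_B] = S·[w00; w01] and [mR_A; mR_B] = S·[w10; w11]:
  w00 = 1, w01 = -1/2, w10 = 1/2, w11 = 1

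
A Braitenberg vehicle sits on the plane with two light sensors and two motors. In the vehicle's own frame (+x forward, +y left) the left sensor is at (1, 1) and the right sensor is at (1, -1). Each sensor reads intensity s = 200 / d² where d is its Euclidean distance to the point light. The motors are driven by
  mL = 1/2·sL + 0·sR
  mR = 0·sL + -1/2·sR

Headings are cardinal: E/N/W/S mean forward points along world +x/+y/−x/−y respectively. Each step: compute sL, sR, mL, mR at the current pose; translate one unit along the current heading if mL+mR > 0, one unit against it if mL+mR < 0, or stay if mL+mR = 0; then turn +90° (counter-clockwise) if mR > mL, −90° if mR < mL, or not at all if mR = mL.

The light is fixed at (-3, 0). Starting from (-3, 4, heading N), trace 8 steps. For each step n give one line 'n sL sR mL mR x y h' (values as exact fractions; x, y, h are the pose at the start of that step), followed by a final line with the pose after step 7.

n=0: pose=(-3,4,N); sL=100/13, sR=100/13; mL=50/13, mR=-50/13; mL+mR=0 → advance +0; mR−mL=-100/13 → turn -1·90°
n=1: pose=(-3,4,E); sL=100/13, sR=20; mL=50/13, mR=-10; mL+mR=-80/13 → advance -1; mR−mL=-180/13 → turn -1·90°
n=2: pose=(-4,4,S); sL=200/9, sR=200/13; mL=100/9, mR=-100/13; mL+mR=400/117 → advance +1; mR−mL=-2200/117 → turn -1·90°
n=3: pose=(-4,3,W); sL=25, sR=10; mL=25/2, mR=-5; mL+mR=15/2 → advance +1; mR−mL=-35/2 → turn -1·90°
n=4: pose=(-5,3,N); sL=8, sR=200/17; mL=4, mR=-100/17; mL+mR=-32/17 → advance -1; mR−mL=-168/17 → turn -1·90°
n=5: pose=(-5,2,E); sL=20, sR=100; mL=10, mR=-50; mL+mR=-40 → advance -1; mR−mL=-60 → turn -1·90°
n=6: pose=(-6,2,S); sL=40, sR=200/17; mL=20, mR=-100/17; mL+mR=240/17 → advance +1; mR−mL=-440/17 → turn -1·90°
n=7: pose=(-6,1,W); sL=25/2, sR=10; mL=25/4, mR=-5; mL+mR=5/4 → advance +1; mR−mL=-45/4 → turn -1·90°

0 100/13 100/13 50/13 -50/13 -3 4 N
1 100/13 20 50/13 -10 -3 4 E
2 200/9 200/13 100/9 -100/13 -4 4 S
3 25 10 25/2 -5 -4 3 W
4 8 200/17 4 -100/17 -5 3 N
5 20 100 10 -50 -5 2 E
6 40 200/17 20 -100/17 -6 2 S
7 25/2 10 25/4 -5 -6 1 W
final -7 1 N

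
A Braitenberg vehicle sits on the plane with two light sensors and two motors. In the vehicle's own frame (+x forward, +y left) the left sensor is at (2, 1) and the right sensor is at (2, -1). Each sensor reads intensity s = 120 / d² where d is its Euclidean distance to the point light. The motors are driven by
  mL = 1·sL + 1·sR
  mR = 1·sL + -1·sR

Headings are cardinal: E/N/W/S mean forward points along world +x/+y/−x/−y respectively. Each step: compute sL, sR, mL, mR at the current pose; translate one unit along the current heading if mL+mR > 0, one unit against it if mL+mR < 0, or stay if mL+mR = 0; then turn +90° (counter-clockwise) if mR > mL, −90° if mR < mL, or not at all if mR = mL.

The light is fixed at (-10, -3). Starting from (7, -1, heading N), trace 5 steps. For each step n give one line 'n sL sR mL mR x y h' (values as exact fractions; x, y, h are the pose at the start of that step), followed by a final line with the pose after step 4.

n=0: pose=(7,-1,N); sL=15/34, sR=6/17; mL=27/34, mR=3/34; mL+mR=15/17 → advance +1; mR−mL=-12/17 → turn -1·90°
n=1: pose=(7,0,E); sL=120/377, sR=24/73; mL=17808/27521, mR=-288/27521; mL+mR=240/377 → advance +1; mR−mL=-48/73 → turn -1·90°
n=2: pose=(8,0,S); sL=60/181, sR=12/29; mL=3912/5249, mR=-432/5249; mL+mR=120/181 → advance +1; mR−mL=-24/29 → turn -1·90°
n=3: pose=(8,-1,W); sL=120/257, sR=24/53; mL=12528/13621, mR=192/13621; mL+mR=240/257 → advance +1; mR−mL=-48/53 → turn -1·90°
n=4: pose=(7,-1,N); sL=15/34, sR=6/17; mL=27/34, mR=3/34; mL+mR=15/17 → advance +1; mR−mL=-12/17 → turn -1·90°

0 15/34 6/17 27/34 3/34 7 -1 N
1 120/377 24/73 17808/27521 -288/27521 7 0 E
2 60/181 12/29 3912/5249 -432/5249 8 0 S
3 120/257 24/53 12528/13621 192/13621 8 -1 W
4 15/34 6/17 27/34 3/34 7 -1 N
final 7 0 E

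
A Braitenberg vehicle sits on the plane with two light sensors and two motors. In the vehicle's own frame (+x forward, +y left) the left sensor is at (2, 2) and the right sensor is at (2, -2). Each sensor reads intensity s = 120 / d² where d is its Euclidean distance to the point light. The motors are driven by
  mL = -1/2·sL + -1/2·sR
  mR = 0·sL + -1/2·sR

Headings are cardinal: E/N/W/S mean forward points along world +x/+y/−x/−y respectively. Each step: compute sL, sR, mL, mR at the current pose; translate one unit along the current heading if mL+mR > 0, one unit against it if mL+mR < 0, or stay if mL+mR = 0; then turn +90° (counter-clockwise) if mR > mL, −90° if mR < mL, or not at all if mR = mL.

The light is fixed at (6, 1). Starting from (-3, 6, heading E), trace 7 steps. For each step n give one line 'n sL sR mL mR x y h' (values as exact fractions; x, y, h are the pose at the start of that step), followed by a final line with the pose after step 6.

n=0: pose=(-3,6,E); sL=60/49, sR=60/29; mL=-2340/1421, mR=-30/29; mL+mR=-3810/1421 → advance -1; mR−mL=30/49 → turn +1·90°
n=1: pose=(-4,6,N); sL=120/193, sR=120/113; mL=-18360/21809, mR=-60/113; mL+mR=-29940/21809 → advance -1; mR−mL=60/193 → turn +1·90°
n=2: pose=(-4,5,W); sL=30/37, sR=2/3; mL=-82/111, mR=-1/3; mL+mR=-119/111 → advance -1; mR−mL=15/37 → turn +1·90°
n=3: pose=(-3,5,S); sL=120/53, sR=24/25; mL=-2136/1325, mR=-12/25; mL+mR=-2772/1325 → advance -1; mR−mL=60/53 → turn +1·90°
n=4: pose=(-3,6,E); sL=60/49, sR=60/29; mL=-2340/1421, mR=-30/29; mL+mR=-3810/1421 → advance -1; mR−mL=30/49 → turn +1·90°
n=5: pose=(-4,6,N); sL=120/193, sR=120/113; mL=-18360/21809, mR=-60/113; mL+mR=-29940/21809 → advance -1; mR−mL=60/193 → turn +1·90°
n=6: pose=(-4,5,W); sL=30/37, sR=2/3; mL=-82/111, mR=-1/3; mL+mR=-119/111 → advance -1; mR−mL=15/37 → turn +1·90°

0 60/49 60/29 -2340/1421 -30/29 -3 6 E
1 120/193 120/113 -18360/21809 -60/113 -4 6 N
2 30/37 2/3 -82/111 -1/3 -4 5 W
3 120/53 24/25 -2136/1325 -12/25 -3 5 S
4 60/49 60/29 -2340/1421 -30/29 -3 6 E
5 120/193 120/113 -18360/21809 -60/113 -4 6 N
6 30/37 2/3 -82/111 -1/3 -4 5 W
final -3 5 S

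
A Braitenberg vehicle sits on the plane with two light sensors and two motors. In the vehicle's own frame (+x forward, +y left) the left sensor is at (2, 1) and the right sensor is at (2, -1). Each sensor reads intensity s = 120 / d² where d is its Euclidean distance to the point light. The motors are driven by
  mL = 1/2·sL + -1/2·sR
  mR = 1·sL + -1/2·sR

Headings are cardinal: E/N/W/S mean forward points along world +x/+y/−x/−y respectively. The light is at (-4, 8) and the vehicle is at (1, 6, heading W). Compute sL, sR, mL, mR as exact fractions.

20/3 12 -8/3 2/3

left sensor world pos  = (-1, 5); dL² = 18
right sensor world pos = (-1, 7); dR² = 10
sL = 120/18 = 20/3
sR = 120/10 = 12
mL = 1/2·sL + -1/2·sR = -8/3
mR = 1·sL + -1/2·sR = 2/3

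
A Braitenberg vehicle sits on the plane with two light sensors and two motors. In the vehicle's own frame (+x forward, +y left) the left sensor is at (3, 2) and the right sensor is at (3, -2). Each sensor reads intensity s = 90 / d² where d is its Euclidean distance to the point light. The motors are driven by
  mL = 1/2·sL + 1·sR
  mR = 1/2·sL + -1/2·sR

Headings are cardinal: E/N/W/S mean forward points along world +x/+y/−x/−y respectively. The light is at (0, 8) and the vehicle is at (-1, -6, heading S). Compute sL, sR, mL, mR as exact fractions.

9/29 45/149 3951/8642 18/4321

left sensor world pos  = (1, -9); dL² = 290
right sensor world pos = (-3, -9); dR² = 298
sL = 90/290 = 9/29
sR = 90/298 = 45/149
mL = 1/2·sL + 1·sR = 3951/8642
mR = 1/2·sL + -1/2·sR = 18/4321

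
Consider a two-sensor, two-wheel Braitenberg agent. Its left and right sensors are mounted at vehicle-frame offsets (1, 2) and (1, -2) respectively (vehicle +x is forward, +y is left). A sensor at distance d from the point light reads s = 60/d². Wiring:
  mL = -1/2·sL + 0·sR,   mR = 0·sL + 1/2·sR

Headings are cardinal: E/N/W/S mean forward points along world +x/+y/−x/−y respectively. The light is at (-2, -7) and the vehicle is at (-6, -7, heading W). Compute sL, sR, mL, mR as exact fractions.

60/29 60/29 -30/29 30/29

left sensor world pos  = (-7, -9); dL² = 29
right sensor world pos = (-7, -5); dR² = 29
sL = 60/29 = 60/29
sR = 60/29 = 60/29
mL = -1/2·sL + 0·sR = -30/29
mR = 0·sL + 1/2·sR = 30/29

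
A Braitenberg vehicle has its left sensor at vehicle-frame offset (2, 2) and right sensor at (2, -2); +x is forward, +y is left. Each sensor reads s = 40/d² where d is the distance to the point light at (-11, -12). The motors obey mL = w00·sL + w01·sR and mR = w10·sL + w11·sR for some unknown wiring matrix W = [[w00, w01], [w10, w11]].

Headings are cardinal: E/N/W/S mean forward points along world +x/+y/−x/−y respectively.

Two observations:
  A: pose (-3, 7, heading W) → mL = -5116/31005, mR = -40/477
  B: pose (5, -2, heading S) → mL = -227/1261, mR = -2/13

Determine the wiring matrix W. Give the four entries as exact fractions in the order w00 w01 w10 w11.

obs A: pose=(-3,7,W) → sL=8/65, sR=40/477, mL=-5116/31005, mR=-40/477
obs B: pose=(5,-2,S) → sL=10/97, sR=2/13, mL=-227/1261, mR=-2/13
sensor matrix S = [[8/65, 40/477], [10/97, 2/13]]; det S = 402304/39097305
solve [mL_A; mL_B] = S·[w00; w01] and [mR_A; mR_B] = S·[w10; w11]:
  w00 = -1, w01 = -1/2, w10 = 0, w11 = -1

-1 -1/2 0 -1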